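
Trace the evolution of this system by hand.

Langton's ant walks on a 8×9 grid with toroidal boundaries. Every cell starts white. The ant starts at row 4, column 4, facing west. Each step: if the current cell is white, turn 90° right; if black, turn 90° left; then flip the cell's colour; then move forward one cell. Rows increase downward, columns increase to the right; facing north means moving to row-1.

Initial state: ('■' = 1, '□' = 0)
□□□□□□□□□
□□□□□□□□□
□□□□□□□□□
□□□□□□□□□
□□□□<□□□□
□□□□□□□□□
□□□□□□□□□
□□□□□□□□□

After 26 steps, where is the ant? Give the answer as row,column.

5,7

k=0  □□□□□□□□□
□□□□□□□□□
□□□□□□□□□
□□□□□□□□□
□□□□<□□□□
□□□□□□□□□
□□□□□□□□□
□□□□□□□□□
k=1  □□□□□□□□□
□□□□□□□□□
□□□□□□□□□
□□□□^□□□□
□□□□■□□□□
□□□□□□□□□
□□□□□□□□□
□□□□□□□□□
k=2  □□□□□□□□□
□□□□□□□□□
□□□□□□□□□
□□□□■>□□□
□□□□■□□□□
□□□□□□□□□
□□□□□□□□□
□□□□□□□□□
k=3  □□□□□□□□□
□□□□□□□□□
□□□□□□□□□
□□□□■■□□□
□□□□■v□□□
□□□□□□□□□
□□□□□□□□□
□□□□□□□□□
k=4  □□□□□□□□□
□□□□□□□□□
□□□□□□□□□
□□□□■■□□□
□□□□<■□□□
□□□□□□□□□
□□□□□□□□□
□□□□□□□□□
k=5  □□□□□□□□□
□□□□□□□□□
□□□□□□□□□
□□□□■■□□□
□□□□□■□□□
□□□□v□□□□
□□□□□□□□□
□□□□□□□□□
k=6  □□□□□□□□□
□□□□□□□□□
□□□□□□□□□
□□□□■■□□□
□□□□□■□□□
□□□<■□□□□
□□□□□□□□□
□□□□□□□□□
k=7  □□□□□□□□□
□□□□□□□□□
□□□□□□□□□
□□□□■■□□□
□□□^□■□□□
□□□■■□□□□
□□□□□□□□□
□□□□□□□□□
k=8  □□□□□□□□□
□□□□□□□□□
□□□□□□□□□
□□□□■■□□□
□□□■>■□□□
□□□■■□□□□
□□□□□□□□□
□□□□□□□□□
k=9  □□□□□□□□□
□□□□□□□□□
□□□□□□□□□
□□□□■■□□□
□□□■■■□□□
□□□■v□□□□
□□□□□□□□□
□□□□□□□□□
k=10  □□□□□□□□□
□□□□□□□□□
□□□□□□□□□
□□□□■■□□□
□□□■■■□□□
□□□■□>□□□
□□□□□□□□□
□□□□□□□□□
k=11  □□□□□□□□□
□□□□□□□□□
□□□□□□□□□
□□□□■■□□□
□□□■■■□□□
□□□■□■□□□
□□□□□v□□□
□□□□□□□□□
k=12  □□□□□□□□□
□□□□□□□□□
□□□□□□□□□
□□□□■■□□□
□□□■■■□□□
□□□■□■□□□
□□□□<■□□□
□□□□□□□□□
k=13  □□□□□□□□□
□□□□□□□□□
□□□□□□□□□
□□□□■■□□□
□□□■■■□□□
□□□■^■□□□
□□□□■■□□□
□□□□□□□□□
k=14  □□□□□□□□□
□□□□□□□□□
□□□□□□□□□
□□□□■■□□□
□□□■■■□□□
□□□■■>□□□
□□□□■■□□□
□□□□□□□□□
k=15  □□□□□□□□□
□□□□□□□□□
□□□□□□□□□
□□□□■■□□□
□□□■■^□□□
□□□■■□□□□
□□□□■■□□□
□□□□□□□□□
k=16  □□□□□□□□□
□□□□□□□□□
□□□□□□□□□
□□□□■■□□□
□□□■<□□□□
□□□■■□□□□
□□□□■■□□□
□□□□□□□□□
k=17  □□□□□□□□□
□□□□□□□□□
□□□□□□□□□
□□□□■■□□□
□□□■□□□□□
□□□■v□□□□
□□□□■■□□□
□□□□□□□□□
k=18  □□□□□□□□□
□□□□□□□□□
□□□□□□□□□
□□□□■■□□□
□□□■□□□□□
□□□■□>□□□
□□□□■■□□□
□□□□□□□□□
k=19  □□□□□□□□□
□□□□□□□□□
□□□□□□□□□
□□□□■■□□□
□□□■□□□□□
□□□■□■□□□
□□□□■v□□□
□□□□□□□□□
k=20  □□□□□□□□□
□□□□□□□□□
□□□□□□□□□
□□□□■■□□□
□□□■□□□□□
□□□■□■□□□
□□□□■□>□□
□□□□□□□□□
k=21  □□□□□□□□□
□□□□□□□□□
□□□□□□□□□
□□□□■■□□□
□□□■□□□□□
□□□■□■□□□
□□□□■□■□□
□□□□□□v□□
k=22  □□□□□□□□□
□□□□□□□□□
□□□□□□□□□
□□□□■■□□□
□□□■□□□□□
□□□■□■□□□
□□□□■□■□□
□□□□□<■□□
k=23  □□□□□□□□□
□□□□□□□□□
□□□□□□□□□
□□□□■■□□□
□□□■□□□□□
□□□■□■□□□
□□□□■^■□□
□□□□□■■□□
k=24  □□□□□□□□□
□□□□□□□□□
□□□□□□□□□
□□□□■■□□□
□□□■□□□□□
□□□■□■□□□
□□□□■■>□□
□□□□□■■□□
k=25  □□□□□□□□□
□□□□□□□□□
□□□□□□□□□
□□□□■■□□□
□□□■□□□□□
□□□■□■^□□
□□□□■■□□□
□□□□□■■□□
k=26  □□□□□□□□□
□□□□□□□□□
□□□□□□□□□
□□□□■■□□□
□□□■□□□□□
□□□■□■■>□
□□□□■■□□□
□□□□□■■□□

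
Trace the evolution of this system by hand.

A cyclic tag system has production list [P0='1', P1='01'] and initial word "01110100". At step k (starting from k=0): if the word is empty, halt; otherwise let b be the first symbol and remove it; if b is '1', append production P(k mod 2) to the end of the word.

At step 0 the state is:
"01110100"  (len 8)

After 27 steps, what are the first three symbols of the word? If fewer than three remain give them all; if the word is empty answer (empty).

t=0: "01110100"  (len 8)
t=1: "1110100"  (len 7)
t=2: "11010001"  (len 8)
t=3: "10100011"  (len 8)
t=4: "010001101"  (len 9)
t=5: "10001101"  (len 8)
t=6: "000110101"  (len 9)
t=7: "00110101"  (len 8)
t=8: "0110101"  (len 7)
t=9: "110101"  (len 6)
t=10: "1010101"  (len 7)
t=11: "0101011"  (len 7)
t=12: "101011"  (len 6)
t=13: "010111"  (len 6)
t=14: "10111"  (len 5)
t=15: "01111"  (len 5)
t=16: "1111"  (len 4)
t=17: "1111"  (len 4)
t=18: "11101"  (len 5)
t=19: "11011"  (len 5)
t=20: "101101"  (len 6)
t=21: "011011"  (len 6)
t=22: "11011"  (len 5)
t=23: "10111"  (len 5)
t=24: "011101"  (len 6)
t=25: "11101"  (len 5)
t=26: "110101"  (len 6)
t=27: "101011"  (len 6)

101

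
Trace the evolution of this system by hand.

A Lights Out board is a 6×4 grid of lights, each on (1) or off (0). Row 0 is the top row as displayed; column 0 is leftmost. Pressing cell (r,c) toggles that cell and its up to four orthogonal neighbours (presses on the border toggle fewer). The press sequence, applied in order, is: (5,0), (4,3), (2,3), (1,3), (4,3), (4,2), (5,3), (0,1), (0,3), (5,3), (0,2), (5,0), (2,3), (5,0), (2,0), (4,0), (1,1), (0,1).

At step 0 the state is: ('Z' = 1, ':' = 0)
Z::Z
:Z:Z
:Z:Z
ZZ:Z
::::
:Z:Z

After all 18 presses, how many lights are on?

13

k=0  Z::Z
:Z:Z
:Z:Z
ZZ:Z
::::
:Z:Z
k=1  Z::Z
:Z:Z
:Z:Z
ZZ:Z
Z:::
Z::Z
k=2  Z::Z
:Z:Z
:Z:Z
ZZ::
Z:ZZ
Z:::
k=3  Z::Z
:Z::
:ZZ:
ZZ:Z
Z:ZZ
Z:::
k=4  Z:::
:ZZZ
:ZZZ
ZZ:Z
Z:ZZ
Z:::
k=5  Z:::
:ZZZ
:ZZZ
ZZ::
Z:::
Z::Z
k=6  Z:::
:ZZZ
:ZZZ
ZZZ:
ZZZZ
Z:ZZ
k=7  Z:::
:ZZZ
:ZZZ
ZZZ:
ZZZ:
Z:::
k=8  :ZZ:
::ZZ
:ZZZ
ZZZ:
ZZZ:
Z:::
k=9  :Z:Z
::Z:
:ZZZ
ZZZ:
ZZZ:
Z:::
k=10  :Z:Z
::Z:
:ZZZ
ZZZ:
ZZZZ
Z:ZZ
k=11  ::Z:
::::
:ZZZ
ZZZ:
ZZZZ
Z:ZZ
k=12  ::Z:
::::
:ZZZ
ZZZ:
:ZZZ
:ZZZ
k=13  ::Z:
:::Z
:Z::
ZZZZ
:ZZZ
:ZZZ
k=14  ::Z:
:::Z
:Z::
ZZZZ
ZZZZ
Z:ZZ
k=15  ::Z:
Z::Z
Z:::
:ZZZ
ZZZZ
Z:ZZ
k=16  ::Z:
Z::Z
Z:::
ZZZZ
::ZZ
::ZZ
k=17  :ZZ:
:ZZZ
ZZ::
ZZZZ
::ZZ
::ZZ
k=18  Z:::
::ZZ
ZZ::
ZZZZ
::ZZ
::ZZ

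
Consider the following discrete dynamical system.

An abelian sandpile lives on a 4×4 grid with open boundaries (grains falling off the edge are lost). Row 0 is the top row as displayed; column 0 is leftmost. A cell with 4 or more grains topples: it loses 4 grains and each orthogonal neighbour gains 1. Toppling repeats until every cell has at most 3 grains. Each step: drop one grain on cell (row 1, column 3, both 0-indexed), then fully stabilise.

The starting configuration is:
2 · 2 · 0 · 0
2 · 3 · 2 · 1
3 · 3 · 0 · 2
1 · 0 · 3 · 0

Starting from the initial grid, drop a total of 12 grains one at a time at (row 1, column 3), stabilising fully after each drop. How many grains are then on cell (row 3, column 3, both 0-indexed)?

gen 0: 2 · 2 · 0 · 0
2 · 3 · 2 · 1
3 · 3 · 0 · 2
1 · 0 · 3 · 0
gen 1: 2 · 2 · 0 · 0
2 · 3 · 2 · 2
3 · 3 · 0 · 2
1 · 0 · 3 · 0
gen 2: 2 · 2 · 0 · 0
2 · 3 · 2 · 3
3 · 3 · 0 · 2
1 · 0 · 3 · 0
gen 3: 2 · 2 · 0 · 1
2 · 3 · 3 · 0
3 · 3 · 0 · 3
1 · 0 · 3 · 0
gen 4: 2 · 2 · 0 · 1
2 · 3 · 3 · 1
3 · 3 · 0 · 3
1 · 0 · 3 · 0
gen 5: 2 · 2 · 0 · 1
2 · 3 · 3 · 2
3 · 3 · 0 · 3
1 · 0 · 3 · 0
gen 6: 2 · 2 · 0 · 1
2 · 3 · 3 · 3
3 · 3 · 0 · 3
1 · 0 · 3 · 0
gen 7: 3 · 3 · 1 · 2
0 · 2 · 1 · 2
1 · 1 · 3 · 0
2 · 1 · 3 · 1
gen 8: 3 · 3 · 1 · 2
0 · 2 · 1 · 3
1 · 1 · 3 · 0
2 · 1 · 3 · 1
gen 9: 3 · 3 · 1 · 3
0 · 2 · 2 · 0
1 · 1 · 3 · 1
2 · 1 · 3 · 1
gen 10: 3 · 3 · 1 · 3
0 · 2 · 2 · 1
1 · 1 · 3 · 1
2 · 1 · 3 · 1
gen 11: 3 · 3 · 1 · 3
0 · 2 · 2 · 2
1 · 1 · 3 · 1
2 · 1 · 3 · 1
gen 12: 3 · 3 · 1 · 3
0 · 2 · 2 · 3
1 · 1 · 3 · 1
2 · 1 · 3 · 1

1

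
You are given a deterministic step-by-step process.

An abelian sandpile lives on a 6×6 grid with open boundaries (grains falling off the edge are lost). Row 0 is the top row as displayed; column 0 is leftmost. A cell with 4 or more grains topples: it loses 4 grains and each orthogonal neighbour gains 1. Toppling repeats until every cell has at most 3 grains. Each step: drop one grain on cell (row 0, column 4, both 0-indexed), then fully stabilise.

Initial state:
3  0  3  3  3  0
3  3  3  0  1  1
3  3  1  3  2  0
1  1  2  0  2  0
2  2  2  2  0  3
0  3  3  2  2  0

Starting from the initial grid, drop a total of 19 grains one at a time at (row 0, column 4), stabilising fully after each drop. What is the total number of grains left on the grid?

65

k=0  3  0  3  3  3  0
3  3  3  0  1  1
3  3  1  3  2  0
1  1  2  0  2  0
2  2  2  2  0  3
0  3  3  2  2  0
k=1  0  3  1  1  1  1
2  2  1  2  2  1
1  1  3  3  2  0
2  2  2  0  2  0
2  2  2  2  0  3
0  3  3  2  2  0
k=2  0  3  1  1  2  1
2  2  1  2  2  1
1  1  3  3  2  0
2  2  2  0  2  0
2  2  2  2  0  3
0  3  3  2  2  0
k=3  0  3  1  1  3  1
2  2  1  2  2  1
1  1  3  3  2  0
2  2  2  0  2  0
2  2  2  2  0  3
0  3  3  2  2  0
k=4  0  3  1  2  0  2
2  2  1  2  3  1
1  1  3  3  2  0
2  2  2  0  2  0
2  2  2  2  0  3
0  3  3  2  2  0
k=5  0  3  1  2  1  2
2  2  1  2  3  1
1  1  3  3  2  0
2  2  2  0  2  0
2  2  2  2  0  3
0  3  3  2  2  0
k=6  0  3  1  2  2  2
2  2  1  2  3  1
1  1  3  3  2  0
2  2  2  0  2  0
2  2  2  2  0  3
0  3  3  2  2  0
k=7  0  3  1  2  3  2
2  2  1  2  3  1
1  1  3  3  2  0
2  2  2  0  2  0
2  2  2  2  0  3
0  3  3  2  2  0
k=8  0  3  1  3  1  3
2  2  1  3  0  2
1  1  3  3  3  0
2  2  2  0  2  0
2  2  2  2  0  3
0  3  3  2  2  0
k=9  0  3  1  3  2  3
2  2  1  3  0  2
1  1  3  3  3  0
2  2  2  0  2  0
2  2  2  2  0  3
0  3  3  2  2  0
k=10  0  3  1  3  3  3
2  2  1  3  0  2
1  1  3  3  3  0
2  2  2  0  2  0
2  2  2  2  0  3
0  3  3  2  2  0
k=11  0  3  2  1  2  0
2  2  3  1  3  3
1  2  0  2  0  1
2  2  3  1  3  0
2  2  2  2  0  3
0  3  3  2  2  0
k=12  0  3  2  1  3  0
2  2  3  1  3  3
1  2  0  2  0  1
2  2  3  1  3  0
2  2  2  2  0  3
0  3  3  2  2  0
k=13  0  3  2  2  1  2
2  2  3  2  1  0
1  2  0  2  1  2
2  2  3  1  3  0
2  2  2  2  0  3
0  3  3  2  2  0
k=14  0  3  2  2  2  2
2  2  3  2  1  0
1  2  0  2  1  2
2  2  3  1  3  0
2  2  2  2  0  3
0  3  3  2  2  0
k=15  0  3  2  2  3  2
2  2  3  2  1  0
1  2  0  2  1  2
2  2  3  1  3  0
2  2  2  2  0  3
0  3  3  2  2  0
k=16  0  3  2  3  0  3
2  2  3  2  2  0
1  2  0  2  1  2
2  2  3  1  3  0
2  2  2  2  0  3
0  3  3  2  2  0
k=17  0  3  2  3  1  3
2  2  3  2  2  0
1  2  0  2  1  2
2  2  3  1  3  0
2  2  2  2  0  3
0  3  3  2  2  0
k=18  0  3  2  3  2  3
2  2  3  2  2  0
1  2  0  2  1  2
2  2  3  1  3  0
2  2  2  2  0  3
0  3  3  2  2  0
k=19  0  3  2  3  3  3
2  2  3  2  2  0
1  2  0  2  1  2
2  2  3  1  3  0
2  2  2  2  0  3
0  3  3  2  2  0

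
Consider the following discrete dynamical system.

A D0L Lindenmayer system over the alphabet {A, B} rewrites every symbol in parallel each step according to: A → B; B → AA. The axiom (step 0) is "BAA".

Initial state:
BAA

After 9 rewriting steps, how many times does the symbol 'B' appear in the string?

32

k=0  BAA
k=1  AABB
k=2  BBAAAA
k=3  AAAABBBB
k=4  BBBBAAAAAAAA
k=5  AAAAAAAABBBBBBBB
k=6  BBBBBBBBAAAAAAAAAAAAAAAA
k=7  AAAAAAAAAAAAAAAABBBBBBBBBBBBBBBB
k=8  BBBBBBBBBBBBBBBBAAAAAAAAAAAAAAAAAAAAAAAAAAAAAAAA
k=9  AAAAAAAAAAAAAAAAAAAAAAAAAAAAAAAABBBBBBBBBBBBBBBBBBBBBBBBBBBBBBBB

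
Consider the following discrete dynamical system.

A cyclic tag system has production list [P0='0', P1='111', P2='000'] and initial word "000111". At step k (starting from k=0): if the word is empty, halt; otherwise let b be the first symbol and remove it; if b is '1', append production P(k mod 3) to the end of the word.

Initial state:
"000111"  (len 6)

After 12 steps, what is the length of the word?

k=0  "000111"  (len 6)
k=1  "00111"  (len 5)
k=2  "0111"  (len 4)
k=3  "111"  (len 3)
k=4  "110"  (len 3)
k=5  "10111"  (len 5)
k=6  "0111000"  (len 7)
k=7  "111000"  (len 6)
k=8  "11000111"  (len 8)
k=9  "1000111000"  (len 10)
k=10  "0001110000"  (len 10)
k=11  "001110000"  (len 9)
k=12  "01110000"  (len 8)

8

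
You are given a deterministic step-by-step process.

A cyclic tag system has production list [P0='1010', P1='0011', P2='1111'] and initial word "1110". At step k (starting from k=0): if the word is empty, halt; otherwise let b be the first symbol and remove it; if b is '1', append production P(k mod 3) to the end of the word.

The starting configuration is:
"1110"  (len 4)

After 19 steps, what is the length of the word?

[0] "1110"  (len 4)
[1] "1101010"  (len 7)
[2] "1010100011"  (len 10)
[3] "0101000111111"  (len 13)
[4] "101000111111"  (len 12)
[5] "010001111110011"  (len 15)
[6] "10001111110011"  (len 14)
[7] "00011111100111010"  (len 17)
[8] "0011111100111010"  (len 16)
[9] "011111100111010"  (len 15)
[10] "11111100111010"  (len 14)
[11] "11111001110100011"  (len 17)
[12] "11110011101000111111"  (len 20)
[13] "11100111010001111111010"  (len 23)
[14] "11001110100011111110100011"  (len 26)
[15] "10011101000111111101000111111"  (len 29)
[16] "00111010001111111010001111111010"  (len 32)
[17] "0111010001111111010001111111010"  (len 31)
[18] "111010001111111010001111111010"  (len 30)
[19] "110100011111110100011111110101010"  (len 33)

33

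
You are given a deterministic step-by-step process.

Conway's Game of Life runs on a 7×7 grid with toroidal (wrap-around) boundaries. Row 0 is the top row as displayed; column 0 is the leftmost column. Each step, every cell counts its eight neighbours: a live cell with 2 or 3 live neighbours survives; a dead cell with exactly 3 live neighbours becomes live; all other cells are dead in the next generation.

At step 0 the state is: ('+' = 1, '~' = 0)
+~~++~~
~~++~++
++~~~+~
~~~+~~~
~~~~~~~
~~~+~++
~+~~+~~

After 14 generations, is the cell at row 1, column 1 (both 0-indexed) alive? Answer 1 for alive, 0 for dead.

0

k=0  +~~++~~
~~++~++
++~~~+~
~~~+~~~
~~~~~~~
~~~+~++
~+~~+~~
k=1  ++~~~~+
~~++~+~
++~+~+~
~~~~~~~
~~~~+~~
~~~~++~
+~+~~~+
k=2  ~~~+~+~
~~~+~+~
~+~+~~+
~~~~+~~
~~~~++~
~~~++++
~~~~~~~
k=3  ~~~~~~~
~~~+~++
~~++~+~
~~~++~~
~~~~~~+
~~~+~~+
~~~+~~+
k=4  ~~~~+++
~~++~++
~~+~~++
~~++++~
~~~+++~
+~~~~++
~~~~~~~
k=5  ~~~++~+
+~++~~~
~+~~~~~
~~+~~~~
~~+~~~~
~~~~~++
+~~~+~~
k=6  +++~+++
+++++~~
~+~+~~~
~++~~~~
~~~~~~~
~~~~~++
+~~++~~
k=7  ~~~~~~~
~~~~~~~
~~~~+~~
~++~~~~
~~~~~~~
~~~~+++
~~++~~~
k=8  ~~~~~~~
~~~~~~~
~~~~~~~
~~~~~~~
~~~~~+~
~~~+++~
~~~+++~
k=9  ~~~~+~~
~~~~~~~
~~~~~~~
~~~~~~~
~~~~~+~
~~~+~~+
~~~+~+~
k=10  ~~~~+~~
~~~~~~~
~~~~~~~
~~~~~~~
~~~~~~~
~~~~~++
~~~+~+~
k=11  ~~~~+~~
~~~~~~~
~~~~~~~
~~~~~~~
~~~~~~~
~~~~+++
~~~~~++
k=12  ~~~~~+~
~~~~~~~
~~~~~~~
~~~~~~~
~~~~~+~
~~~~+~+
~~~~~~+
k=13  ~~~~~~~
~~~~~~~
~~~~~~~
~~~~~~~
~~~~~+~
~~~~~~+
~~~~~~+
k=14  ~~~~~~~
~~~~~~~
~~~~~~~
~~~~~~~
~~~~~~~
~~~~~++
~~~~~~~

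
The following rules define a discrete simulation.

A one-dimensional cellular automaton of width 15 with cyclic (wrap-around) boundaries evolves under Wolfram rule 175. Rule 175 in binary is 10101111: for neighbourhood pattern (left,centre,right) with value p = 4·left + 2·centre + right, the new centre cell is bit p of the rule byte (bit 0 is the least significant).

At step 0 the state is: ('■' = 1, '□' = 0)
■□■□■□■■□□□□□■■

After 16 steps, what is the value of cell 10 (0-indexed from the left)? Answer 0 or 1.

1

[0] ■□■□■□■■□□□□□■■
[1] □■■■■■■□□■■■■■■
[2] ■■■■■■□□■■■■■■□
[3] ■■■■■□□■■■■■■□■
[4] ■■■■□□■■■■■■□■■
[5] ■■■□□■■■■■■□■■■
[6] ■■□□■■■■■■□■■■■
[7] ■□□■■■■■■□■■■■■
[8] □□■■■■■■□■■■■■■
[9] □■■■■■■□■■■■■■□
[10] ■■■■■■□■■■■■■□□
[11] ■■■■■□■■■■■■□□■
[12] ■■■■□■■■■■■□□■■
[13] ■■■□■■■■■■□□■■■
[14] ■■□■■■■■■□□■■■■
[15] ■□■■■■■■□□■■■■■
[16] □■■■■■■□□■■■■■■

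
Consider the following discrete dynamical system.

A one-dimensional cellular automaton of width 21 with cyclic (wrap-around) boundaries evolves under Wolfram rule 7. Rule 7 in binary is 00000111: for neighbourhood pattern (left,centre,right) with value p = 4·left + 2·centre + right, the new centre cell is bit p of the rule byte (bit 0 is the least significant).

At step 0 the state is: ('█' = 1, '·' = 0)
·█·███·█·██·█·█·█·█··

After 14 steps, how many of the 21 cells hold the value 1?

step 0: ·█·███·█·██·█·█·█·█··
step 1: ██·····█····█·█·█·█·█
step 2: ···█████·████·█·█·█··
step 3: ███···········█·█·█·█
step 4: ····███████████·█·█··
step 5: ████············█·█·█
step 6: ·····████████████·█··
step 7: █████·············█·█
step 8: ······█████████████··
step 9: ██████··············█
step 10: ·······█████████████·
step 11: ███████··············
step 12: ········█████████████
step 13: ·███████·············
step 14: █········████████████

13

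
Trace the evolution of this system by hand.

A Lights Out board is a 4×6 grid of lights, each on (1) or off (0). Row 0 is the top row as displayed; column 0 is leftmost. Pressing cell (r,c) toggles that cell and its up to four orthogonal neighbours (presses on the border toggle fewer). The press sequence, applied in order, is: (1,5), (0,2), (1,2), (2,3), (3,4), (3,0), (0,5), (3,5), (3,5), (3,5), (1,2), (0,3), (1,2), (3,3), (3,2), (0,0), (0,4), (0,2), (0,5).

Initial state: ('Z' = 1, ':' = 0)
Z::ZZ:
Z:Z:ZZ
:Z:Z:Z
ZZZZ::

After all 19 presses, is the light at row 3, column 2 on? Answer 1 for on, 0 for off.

1

gen 0: Z::ZZ:
Z:Z:ZZ
:Z:Z:Z
ZZZZ::
gen 1: Z::ZZZ
Z:Z:::
:Z:Z::
ZZZZ::
gen 2: ZZZ:ZZ
Z:::::
:Z:Z::
ZZZZ::
gen 3: ZZ::ZZ
ZZZZ::
:ZZZ::
ZZZZ::
gen 4: ZZ::ZZ
ZZZ:::
:Z::Z:
ZZZ:::
gen 5: ZZ::ZZ
ZZZ:::
:Z::::
ZZZZZZ
gen 6: ZZ::ZZ
ZZZ:::
ZZ::::
::ZZZZ
gen 7: ZZ::::
ZZZ::Z
ZZ::::
::ZZZZ
gen 8: ZZ::::
ZZZ::Z
ZZ:::Z
::ZZ::
gen 9: ZZ::::
ZZZ::Z
ZZ::::
::ZZZZ
gen 10: ZZ::::
ZZZ::Z
ZZ:::Z
::ZZ::
gen 11: ZZZ:::
Z::Z:Z
ZZZ::Z
::ZZ::
gen 12: ZZ:ZZ:
Z::::Z
ZZZ::Z
::ZZ::
gen 13: ZZZZZ:
ZZZZ:Z
ZZ:::Z
::ZZ::
gen 14: ZZZZZ:
ZZZZ:Z
ZZ:Z:Z
::::Z:
gen 15: ZZZZZ:
ZZZZ:Z
ZZZZ:Z
:ZZZZ:
gen 16: ::ZZZ:
:ZZZ:Z
ZZZZ:Z
:ZZZZ:
gen 17: ::Z::Z
:ZZZZZ
ZZZZ:Z
:ZZZZ:
gen 18: :Z:Z:Z
:Z:ZZZ
ZZZZ:Z
:ZZZZ:
gen 19: :Z:ZZ:
:Z:ZZ:
ZZZZ:Z
:ZZZZ:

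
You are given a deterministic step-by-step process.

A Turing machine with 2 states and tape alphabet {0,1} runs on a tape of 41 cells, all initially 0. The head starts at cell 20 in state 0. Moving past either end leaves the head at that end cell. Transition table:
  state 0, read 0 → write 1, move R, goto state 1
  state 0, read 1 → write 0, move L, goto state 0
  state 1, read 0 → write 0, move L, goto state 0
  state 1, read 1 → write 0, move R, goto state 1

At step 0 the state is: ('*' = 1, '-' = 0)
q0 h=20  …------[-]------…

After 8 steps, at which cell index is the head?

18

[0] q0 h=20  …------[-]------…
[1] q1 h=21  …-----*[-]------…
[2] q0 h=20  …------[*]------…
[3] q0 h=19  …------[-]------…
[4] q1 h=20  …-----*[-]------…
[5] q0 h=19  …------[*]------…
[6] q0 h=18  …------[-]------…
[7] q1 h=19  …-----*[-]------…
[8] q0 h=18  …------[*]------…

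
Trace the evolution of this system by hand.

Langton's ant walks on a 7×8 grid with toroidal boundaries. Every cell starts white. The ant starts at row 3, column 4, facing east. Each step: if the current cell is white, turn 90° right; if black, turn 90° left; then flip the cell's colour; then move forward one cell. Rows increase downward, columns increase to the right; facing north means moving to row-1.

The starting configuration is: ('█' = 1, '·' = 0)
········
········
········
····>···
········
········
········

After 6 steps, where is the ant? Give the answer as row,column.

t=0: ········
········
········
····>···
········
········
········
t=1: ········
········
········
····█···
····v···
········
········
t=2: ········
········
········
····█···
···<█···
········
········
t=3: ········
········
········
···^█···
···██···
········
········
t=4: ········
········
········
···█>···
···██···
········
········
t=5: ········
········
····^···
···█····
···██···
········
········
t=6: ········
········
····█>··
···█····
···██···
········
········

2,5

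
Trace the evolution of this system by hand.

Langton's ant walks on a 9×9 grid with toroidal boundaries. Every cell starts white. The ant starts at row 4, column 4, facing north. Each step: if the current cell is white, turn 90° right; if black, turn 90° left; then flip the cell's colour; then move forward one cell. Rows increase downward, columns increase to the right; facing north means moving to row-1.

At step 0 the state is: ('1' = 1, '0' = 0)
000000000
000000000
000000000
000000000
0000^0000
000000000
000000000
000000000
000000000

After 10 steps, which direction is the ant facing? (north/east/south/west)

south

t=0: 000000000
000000000
000000000
000000000
0000^0000
000000000
000000000
000000000
000000000
t=1: 000000000
000000000
000000000
000000000
00001>000
000000000
000000000
000000000
000000000
t=2: 000000000
000000000
000000000
000000000
000011000
00000v000
000000000
000000000
000000000
t=3: 000000000
000000000
000000000
000000000
000011000
0000<1000
000000000
000000000
000000000
t=4: 000000000
000000000
000000000
000000000
0000^1000
000011000
000000000
000000000
000000000
t=5: 000000000
000000000
000000000
000000000
000<01000
000011000
000000000
000000000
000000000
t=6: 000000000
000000000
000000000
000^00000
000101000
000011000
000000000
000000000
000000000
t=7: 000000000
000000000
000000000
0001>0000
000101000
000011000
000000000
000000000
000000000
t=8: 000000000
000000000
000000000
000110000
0001v1000
000011000
000000000
000000000
000000000
t=9: 000000000
000000000
000000000
000110000
000<11000
000011000
000000000
000000000
000000000
t=10: 000000000
000000000
000000000
000110000
000011000
000v11000
000000000
000000000
000000000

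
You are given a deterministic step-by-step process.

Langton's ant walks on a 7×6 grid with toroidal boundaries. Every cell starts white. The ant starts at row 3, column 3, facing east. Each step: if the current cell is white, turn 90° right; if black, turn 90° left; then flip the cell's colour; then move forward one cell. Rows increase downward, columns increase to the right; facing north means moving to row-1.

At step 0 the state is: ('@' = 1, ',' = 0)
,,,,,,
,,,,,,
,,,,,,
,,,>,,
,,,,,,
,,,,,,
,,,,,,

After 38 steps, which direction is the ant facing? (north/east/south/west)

[0] ,,,,,,
,,,,,,
,,,,,,
,,,>,,
,,,,,,
,,,,,,
,,,,,,
[1] ,,,,,,
,,,,,,
,,,,,,
,,,@,,
,,,v,,
,,,,,,
,,,,,,
[2] ,,,,,,
,,,,,,
,,,,,,
,,,@,,
,,<@,,
,,,,,,
,,,,,,
[3] ,,,,,,
,,,,,,
,,,,,,
,,^@,,
,,@@,,
,,,,,,
,,,,,,
[4] ,,,,,,
,,,,,,
,,,,,,
,,@>,,
,,@@,,
,,,,,,
,,,,,,
[5] ,,,,,,
,,,,,,
,,,^,,
,,@,,,
,,@@,,
,,,,,,
,,,,,,
[6] ,,,,,,
,,,,,,
,,,@>,
,,@,,,
,,@@,,
,,,,,,
,,,,,,
[7] ,,,,,,
,,,,,,
,,,@@,
,,@,v,
,,@@,,
,,,,,,
,,,,,,
[8] ,,,,,,
,,,,,,
,,,@@,
,,@<@,
,,@@,,
,,,,,,
,,,,,,
[9] ,,,,,,
,,,,,,
,,,^@,
,,@@@,
,,@@,,
,,,,,,
,,,,,,
[10] ,,,,,,
,,,,,,
,,<,@,
,,@@@,
,,@@,,
,,,,,,
,,,,,,
[11] ,,,,,,
,,^,,,
,,@,@,
,,@@@,
,,@@,,
,,,,,,
,,,,,,
[12] ,,,,,,
,,@>,,
,,@,@,
,,@@@,
,,@@,,
,,,,,,
,,,,,,
[13] ,,,,,,
,,@@,,
,,@v@,
,,@@@,
,,@@,,
,,,,,,
,,,,,,
[14] ,,,,,,
,,@@,,
,,<@@,
,,@@@,
,,@@,,
,,,,,,
,,,,,,
[15] ,,,,,,
,,@@,,
,,,@@,
,,v@@,
,,@@,,
,,,,,,
,,,,,,
[16] ,,,,,,
,,@@,,
,,,@@,
,,,>@,
,,@@,,
,,,,,,
,,,,,,
[17] ,,,,,,
,,@@,,
,,,^@,
,,,,@,
,,@@,,
,,,,,,
,,,,,,
[18] ,,,,,,
,,@@,,
,,<,@,
,,,,@,
,,@@,,
,,,,,,
,,,,,,
[19] ,,,,,,
,,^@,,
,,@,@,
,,,,@,
,,@@,,
,,,,,,
,,,,,,
[20] ,,,,,,
,<,@,,
,,@,@,
,,,,@,
,,@@,,
,,,,,,
,,,,,,
[21] ,^,,,,
,@,@,,
,,@,@,
,,,,@,
,,@@,,
,,,,,,
,,,,,,
[22] ,@>,,,
,@,@,,
,,@,@,
,,,,@,
,,@@,,
,,,,,,
,,,,,,
[23] ,@@,,,
,@v@,,
,,@,@,
,,,,@,
,,@@,,
,,,,,,
,,,,,,
[24] ,@@,,,
,<@@,,
,,@,@,
,,,,@,
,,@@,,
,,,,,,
,,,,,,
[25] ,@@,,,
,,@@,,
,v@,@,
,,,,@,
,,@@,,
,,,,,,
,,,,,,
[26] ,@@,,,
,,@@,,
<@@,@,
,,,,@,
,,@@,,
,,,,,,
,,,,,,
[27] ,@@,,,
^,@@,,
@@@,@,
,,,,@,
,,@@,,
,,,,,,
,,,,,,
[28] ,@@,,,
@>@@,,
@@@,@,
,,,,@,
,,@@,,
,,,,,,
,,,,,,
[29] ,@@,,,
@@@@,,
@v@,@,
,,,,@,
,,@@,,
,,,,,,
,,,,,,
[30] ,@@,,,
@@@@,,
@,>,@,
,,,,@,
,,@@,,
,,,,,,
,,,,,,
[31] ,@@,,,
@@^@,,
@,,,@,
,,,,@,
,,@@,,
,,,,,,
,,,,,,
[32] ,@@,,,
@<,@,,
@,,,@,
,,,,@,
,,@@,,
,,,,,,
,,,,,,
[33] ,@@,,,
@,,@,,
@v,,@,
,,,,@,
,,@@,,
,,,,,,
,,,,,,
[34] ,@@,,,
@,,@,,
<@,,@,
,,,,@,
,,@@,,
,,,,,,
,,,,,,
[35] ,@@,,,
@,,@,,
,@,,@,
v,,,@,
,,@@,,
,,,,,,
,,,,,,
[36] ,@@,,,
@,,@,,
,@,,@,
@,,,@<
,,@@,,
,,,,,,
,,,,,,
[37] ,@@,,,
@,,@,,
,@,,@^
@,,,@@
,,@@,,
,,,,,,
,,,,,,
[38] ,@@,,,
@,,@,,
>@,,@@
@,,,@@
,,@@,,
,,,,,,
,,,,,,

east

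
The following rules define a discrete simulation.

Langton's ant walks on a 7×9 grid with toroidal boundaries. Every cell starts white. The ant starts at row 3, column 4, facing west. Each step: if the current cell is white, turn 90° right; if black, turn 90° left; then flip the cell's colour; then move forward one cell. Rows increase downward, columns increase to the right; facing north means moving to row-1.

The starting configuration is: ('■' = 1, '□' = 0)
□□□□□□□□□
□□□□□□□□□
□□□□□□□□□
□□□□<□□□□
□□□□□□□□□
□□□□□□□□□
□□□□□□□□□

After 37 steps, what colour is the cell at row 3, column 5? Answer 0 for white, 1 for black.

0

k=0  □□□□□□□□□
□□□□□□□□□
□□□□□□□□□
□□□□<□□□□
□□□□□□□□□
□□□□□□□□□
□□□□□□□□□
k=1  □□□□□□□□□
□□□□□□□□□
□□□□^□□□□
□□□□■□□□□
□□□□□□□□□
□□□□□□□□□
□□□□□□□□□
k=2  □□□□□□□□□
□□□□□□□□□
□□□□■>□□□
□□□□■□□□□
□□□□□□□□□
□□□□□□□□□
□□□□□□□□□
k=3  □□□□□□□□□
□□□□□□□□□
□□□□■■□□□
□□□□■v□□□
□□□□□□□□□
□□□□□□□□□
□□□□□□□□□
k=4  □□□□□□□□□
□□□□□□□□□
□□□□■■□□□
□□□□<■□□□
□□□□□□□□□
□□□□□□□□□
□□□□□□□□□
k=5  □□□□□□□□□
□□□□□□□□□
□□□□■■□□□
□□□□□■□□□
□□□□v□□□□
□□□□□□□□□
□□□□□□□□□
k=6  □□□□□□□□□
□□□□□□□□□
□□□□■■□□□
□□□□□■□□□
□□□<■□□□□
□□□□□□□□□
□□□□□□□□□
k=7  □□□□□□□□□
□□□□□□□□□
□□□□■■□□□
□□□^□■□□□
□□□■■□□□□
□□□□□□□□□
□□□□□□□□□
k=8  □□□□□□□□□
□□□□□□□□□
□□□□■■□□□
□□□■>■□□□
□□□■■□□□□
□□□□□□□□□
□□□□□□□□□
k=9  □□□□□□□□□
□□□□□□□□□
□□□□■■□□□
□□□■■■□□□
□□□■v□□□□
□□□□□□□□□
□□□□□□□□□
k=10  □□□□□□□□□
□□□□□□□□□
□□□□■■□□□
□□□■■■□□□
□□□■□>□□□
□□□□□□□□□
□□□□□□□□□
k=11  □□□□□□□□□
□□□□□□□□□
□□□□■■□□□
□□□■■■□□□
□□□■□■□□□
□□□□□v□□□
□□□□□□□□□
k=12  □□□□□□□□□
□□□□□□□□□
□□□□■■□□□
□□□■■■□□□
□□□■□■□□□
□□□□<■□□□
□□□□□□□□□
k=13  □□□□□□□□□
□□□□□□□□□
□□□□■■□□□
□□□■■■□□□
□□□■^■□□□
□□□□■■□□□
□□□□□□□□□
k=14  □□□□□□□□□
□□□□□□□□□
□□□□■■□□□
□□□■■■□□□
□□□■■>□□□
□□□□■■□□□
□□□□□□□□□
k=15  □□□□□□□□□
□□□□□□□□□
□□□□■■□□□
□□□■■^□□□
□□□■■□□□□
□□□□■■□□□
□□□□□□□□□
k=16  □□□□□□□□□
□□□□□□□□□
□□□□■■□□□
□□□■<□□□□
□□□■■□□□□
□□□□■■□□□
□□□□□□□□□
k=17  □□□□□□□□□
□□□□□□□□□
□□□□■■□□□
□□□■□□□□□
□□□■v□□□□
□□□□■■□□□
□□□□□□□□□
k=18  □□□□□□□□□
□□□□□□□□□
□□□□■■□□□
□□□■□□□□□
□□□■□>□□□
□□□□■■□□□
□□□□□□□□□
k=19  □□□□□□□□□
□□□□□□□□□
□□□□■■□□□
□□□■□□□□□
□□□■□■□□□
□□□□■v□□□
□□□□□□□□□
k=20  □□□□□□□□□
□□□□□□□□□
□□□□■■□□□
□□□■□□□□□
□□□■□■□□□
□□□□■□>□□
□□□□□□□□□
k=21  □□□□□□□□□
□□□□□□□□□
□□□□■■□□□
□□□■□□□□□
□□□■□■□□□
□□□□■□■□□
□□□□□□v□□
k=22  □□□□□□□□□
□□□□□□□□□
□□□□■■□□□
□□□■□□□□□
□□□■□■□□□
□□□□■□■□□
□□□□□<■□□
k=23  □□□□□□□□□
□□□□□□□□□
□□□□■■□□□
□□□■□□□□□
□□□■□■□□□
□□□□■^■□□
□□□□□■■□□
k=24  □□□□□□□□□
□□□□□□□□□
□□□□■■□□□
□□□■□□□□□
□□□■□■□□□
□□□□■■>□□
□□□□□■■□□
k=25  □□□□□□□□□
□□□□□□□□□
□□□□■■□□□
□□□■□□□□□
□□□■□■^□□
□□□□■■□□□
□□□□□■■□□
k=26  □□□□□□□□□
□□□□□□□□□
□□□□■■□□□
□□□■□□□□□
□□□■□■■>□
□□□□■■□□□
□□□□□■■□□
k=27  □□□□□□□□□
□□□□□□□□□
□□□□■■□□□
□□□■□□□□□
□□□■□■■■□
□□□□■■□v□
□□□□□■■□□
k=28  □□□□□□□□□
□□□□□□□□□
□□□□■■□□□
□□□■□□□□□
□□□■□■■■□
□□□□■■<■□
□□□□□■■□□
k=29  □□□□□□□□□
□□□□□□□□□
□□□□■■□□□
□□□■□□□□□
□□□■□■^■□
□□□□■■■■□
□□□□□■■□□
k=30  □□□□□□□□□
□□□□□□□□□
□□□□■■□□□
□□□■□□□□□
□□□■□<□■□
□□□□■■■■□
□□□□□■■□□
k=31  □□□□□□□□□
□□□□□□□□□
□□□□■■□□□
□□□■□□□□□
□□□■□□□■□
□□□□■v■■□
□□□□□■■□□
k=32  □□□□□□□□□
□□□□□□□□□
□□□□■■□□□
□□□■□□□□□
□□□■□□□■□
□□□□■□>■□
□□□□□■■□□
k=33  □□□□□□□□□
□□□□□□□□□
□□□□■■□□□
□□□■□□□□□
□□□■□□^■□
□□□□■□□■□
□□□□□■■□□
k=34  □□□□□□□□□
□□□□□□□□□
□□□□■■□□□
□□□■□□□□□
□□□■□□■>□
□□□□■□□■□
□□□□□■■□□
k=35  □□□□□□□□□
□□□□□□□□□
□□□□■■□□□
□□□■□□□^□
□□□■□□■□□
□□□□■□□■□
□□□□□■■□□
k=36  □□□□□□□□□
□□□□□□□□□
□□□□■■□□□
□□□■□□□■>
□□□■□□■□□
□□□□■□□■□
□□□□□■■□□
k=37  □□□□□□□□□
□□□□□□□□□
□□□□■■□□□
□□□■□□□■■
□□□■□□■□v
□□□□■□□■□
□□□□□■■□□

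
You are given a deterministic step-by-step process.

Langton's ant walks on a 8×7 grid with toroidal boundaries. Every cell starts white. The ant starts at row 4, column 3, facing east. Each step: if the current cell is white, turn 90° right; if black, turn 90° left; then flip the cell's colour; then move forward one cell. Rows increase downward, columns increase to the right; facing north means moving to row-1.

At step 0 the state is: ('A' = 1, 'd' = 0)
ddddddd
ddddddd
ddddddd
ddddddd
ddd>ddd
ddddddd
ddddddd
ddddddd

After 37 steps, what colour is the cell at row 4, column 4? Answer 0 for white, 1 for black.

k=0  ddddddd
ddddddd
ddddddd
ddddddd
ddd>ddd
ddddddd
ddddddd
ddddddd
k=1  ddddddd
ddddddd
ddddddd
ddddddd
dddAddd
dddvddd
ddddddd
ddddddd
k=2  ddddddd
ddddddd
ddddddd
ddddddd
dddAddd
dd<Addd
ddddddd
ddddddd
k=3  ddddddd
ddddddd
ddddddd
ddddddd
dd^Addd
ddAAddd
ddddddd
ddddddd
k=4  ddddddd
ddddddd
ddddddd
ddddddd
ddA>ddd
ddAAddd
ddddddd
ddddddd
k=5  ddddddd
ddddddd
ddddddd
ddd^ddd
ddAdddd
ddAAddd
ddddddd
ddddddd
k=6  ddddddd
ddddddd
ddddddd
dddA>dd
ddAdddd
ddAAddd
ddddddd
ddddddd
k=7  ddddddd
ddddddd
ddddddd
dddAAdd
ddAdvdd
ddAAddd
ddddddd
ddddddd
k=8  ddddddd
ddddddd
ddddddd
dddAAdd
ddA<Add
ddAAddd
ddddddd
ddddddd
k=9  ddddddd
ddddddd
ddddddd
ddd^Add
ddAAAdd
ddAAddd
ddddddd
ddddddd
k=10  ddddddd
ddddddd
ddddddd
dd<dAdd
ddAAAdd
ddAAddd
ddddddd
ddddddd
k=11  ddddddd
ddddddd
dd^dddd
ddAdAdd
ddAAAdd
ddAAddd
ddddddd
ddddddd
k=12  ddddddd
ddddddd
ddA>ddd
ddAdAdd
ddAAAdd
ddAAddd
ddddddd
ddddddd
k=13  ddddddd
ddddddd
ddAAddd
ddAvAdd
ddAAAdd
ddAAddd
ddddddd
ddddddd
k=14  ddddddd
ddddddd
ddAAddd
dd<AAdd
ddAAAdd
ddAAddd
ddddddd
ddddddd
k=15  ddddddd
ddddddd
ddAAddd
dddAAdd
ddvAAdd
ddAAddd
ddddddd
ddddddd
k=16  ddddddd
ddddddd
ddAAddd
dddAAdd
ddd>Add
ddAAddd
ddddddd
ddddddd
k=17  ddddddd
ddddddd
ddAAddd
ddd^Add
ddddAdd
ddAAddd
ddddddd
ddddddd
k=18  ddddddd
ddddddd
ddAAddd
dd<dAdd
ddddAdd
ddAAddd
ddddddd
ddddddd
k=19  ddddddd
ddddddd
dd^Addd
ddAdAdd
ddddAdd
ddAAddd
ddddddd
ddddddd
k=20  ddddddd
ddddddd
d<dAddd
ddAdAdd
ddddAdd
ddAAddd
ddddddd
ddddddd
k=21  ddddddd
d^ddddd
dAdAddd
ddAdAdd
ddddAdd
ddAAddd
ddddddd
ddddddd
k=22  ddddddd
dA>dddd
dAdAddd
ddAdAdd
ddddAdd
ddAAddd
ddddddd
ddddddd
k=23  ddddddd
dAAdddd
dAvAddd
ddAdAdd
ddddAdd
ddAAddd
ddddddd
ddddddd
k=24  ddddddd
dAAdddd
d<AAddd
ddAdAdd
ddddAdd
ddAAddd
ddddddd
ddddddd
k=25  ddddddd
dAAdddd
ddAAddd
dvAdAdd
ddddAdd
ddAAddd
ddddddd
ddddddd
k=26  ddddddd
dAAdddd
ddAAddd
<AAdAdd
ddddAdd
ddAAddd
ddddddd
ddddddd
k=27  ddddddd
dAAdddd
^dAAddd
AAAdAdd
ddddAdd
ddAAddd
ddddddd
ddddddd
k=28  ddddddd
dAAdddd
A>AAddd
AAAdAdd
ddddAdd
ddAAddd
ddddddd
ddddddd
k=29  ddddddd
dAAdddd
AAAAddd
AvAdAdd
ddddAdd
ddAAddd
ddddddd
ddddddd
k=30  ddddddd
dAAdddd
AAAAddd
Ad>dAdd
ddddAdd
ddAAddd
ddddddd
ddddddd
k=31  ddddddd
dAAdddd
AA^Addd
AdddAdd
ddddAdd
ddAAddd
ddddddd
ddddddd
k=32  ddddddd
dAAdddd
A<dAddd
AdddAdd
ddddAdd
ddAAddd
ddddddd
ddddddd
k=33  ddddddd
dAAdddd
AddAddd
AvddAdd
ddddAdd
ddAAddd
ddddddd
ddddddd
k=34  ddddddd
dAAdddd
AddAddd
<AddAdd
ddddAdd
ddAAddd
ddddddd
ddddddd
k=35  ddddddd
dAAdddd
AddAddd
dAddAdd
vdddAdd
ddAAddd
ddddddd
ddddddd
k=36  ddddddd
dAAdddd
AddAddd
dAddAdd
AdddAd<
ddAAddd
ddddddd
ddddddd
k=37  ddddddd
dAAdddd
AddAddd
dAddAd^
AdddAdA
ddAAddd
ddddddd
ddddddd

1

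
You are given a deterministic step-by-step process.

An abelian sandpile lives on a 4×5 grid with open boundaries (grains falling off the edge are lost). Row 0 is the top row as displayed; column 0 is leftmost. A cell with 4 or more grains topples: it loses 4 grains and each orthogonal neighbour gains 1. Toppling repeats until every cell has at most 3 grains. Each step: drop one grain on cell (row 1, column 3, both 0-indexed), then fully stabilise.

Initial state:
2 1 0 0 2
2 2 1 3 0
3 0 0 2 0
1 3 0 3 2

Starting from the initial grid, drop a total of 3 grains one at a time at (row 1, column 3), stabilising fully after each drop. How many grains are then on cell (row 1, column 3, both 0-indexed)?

step 0: 2 1 0 0 2
2 2 1 3 0
3 0 0 2 0
1 3 0 3 2
step 1: 2 1 0 1 2
2 2 2 0 1
3 0 0 3 0
1 3 0 3 2
step 2: 2 1 0 1 2
2 2 2 1 1
3 0 0 3 0
1 3 0 3 2
step 3: 2 1 0 1 2
2 2 2 2 1
3 0 0 3 0
1 3 0 3 2

2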